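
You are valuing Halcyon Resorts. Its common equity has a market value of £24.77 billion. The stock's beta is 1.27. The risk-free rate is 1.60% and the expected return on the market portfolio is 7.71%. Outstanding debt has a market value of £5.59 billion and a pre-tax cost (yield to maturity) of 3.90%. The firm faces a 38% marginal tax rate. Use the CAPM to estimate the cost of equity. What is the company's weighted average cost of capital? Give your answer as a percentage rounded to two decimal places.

8.08%

Market risk premium = 7.71% − 1.6% = 6.11%.
Cost of equity via CAPM: Re = 1.6% + 1.27 × 6.11% = 9.3597%.
Total capital V = 24.77 + 5.59 = 30.36.
Equity: weight = 24.77/30.36 = 0.8159; cost = 9.3597%.
Debt: weight = 5.59/30.36 = 0.1841; after-tax cost = 3.9% × (1 − 38%) = 2.4180%.
WACC = 0.8159 × 9.3597% + 0.1841 × 2.4180% = 8.0816%.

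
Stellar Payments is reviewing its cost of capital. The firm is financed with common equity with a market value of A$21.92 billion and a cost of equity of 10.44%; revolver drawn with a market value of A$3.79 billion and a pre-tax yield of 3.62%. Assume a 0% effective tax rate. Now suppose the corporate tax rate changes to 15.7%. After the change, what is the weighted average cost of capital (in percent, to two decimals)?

9.35%

After the change:
Total capital V = 21.92 + 3.79 = 25.71.
Equity: weight = 21.92/25.71 = 0.8526; cost = 10.44%.
Revolver drawn: weight = 3.79/25.71 = 0.1474; after-tax cost = 3.62% × (1 − 15.7%) = 3.0517%.
WACC = 0.8526 × 10.4400% + 0.1474 × 3.0517% = 9.3509%.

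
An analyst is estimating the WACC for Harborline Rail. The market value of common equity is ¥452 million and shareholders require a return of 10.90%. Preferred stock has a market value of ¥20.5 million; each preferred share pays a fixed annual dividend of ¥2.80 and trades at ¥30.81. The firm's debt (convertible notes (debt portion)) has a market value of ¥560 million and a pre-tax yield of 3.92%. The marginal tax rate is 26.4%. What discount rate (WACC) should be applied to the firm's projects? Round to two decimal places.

6.52%

Cost of preferred: Rp = 2.8 / 30.81 = 9.0880%.
Total capital V = 452 + 20.5 + 560 = 1032.5.
Equity: weight = 452/1032.5 = 0.4378; cost = 10.9%.
Preferred: weight = 20.5/1032.5 = 0.0199; cost = 9.088%.
Convertible notes (debt portion): weight = 560/1032.5 = 0.5424; after-tax cost = 3.92% × (1 − 26.4%) = 2.8851%.
WACC = 0.4378 × 10.9000% + 0.0199 × 9.0880% + 0.5424 × 2.8851% = 6.5170%.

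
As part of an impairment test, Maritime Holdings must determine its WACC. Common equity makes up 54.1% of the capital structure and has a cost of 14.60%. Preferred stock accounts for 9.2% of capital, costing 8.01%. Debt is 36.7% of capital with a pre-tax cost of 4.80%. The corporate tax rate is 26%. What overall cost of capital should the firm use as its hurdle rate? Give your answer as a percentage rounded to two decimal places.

After-tax cost of debt = 4.8% × (1 − 26%) = 3.5520%.
WACC = 0.541 × 14.6000% + 0.092 × 8.0100% + 0.367 × 3.5520% = 9.9391%.

9.94%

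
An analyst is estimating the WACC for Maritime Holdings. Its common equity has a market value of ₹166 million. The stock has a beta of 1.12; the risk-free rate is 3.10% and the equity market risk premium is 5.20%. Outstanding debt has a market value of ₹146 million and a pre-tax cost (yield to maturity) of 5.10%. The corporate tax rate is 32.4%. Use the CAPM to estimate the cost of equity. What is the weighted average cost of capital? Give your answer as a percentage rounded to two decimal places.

Cost of equity via CAPM: Re = 3.1% + 1.12 × 5.2% = 8.9240%.
Total capital V = 166 + 146 = 312.
Equity: weight = 166/312 = 0.5321; cost = 8.924%.
Debt: weight = 146/312 = 0.4679; after-tax cost = 5.1% × (1 − 32.4%) = 3.4476%.
WACC = 0.5321 × 8.9240% + 0.4679 × 3.4476% = 6.3613%.

6.36%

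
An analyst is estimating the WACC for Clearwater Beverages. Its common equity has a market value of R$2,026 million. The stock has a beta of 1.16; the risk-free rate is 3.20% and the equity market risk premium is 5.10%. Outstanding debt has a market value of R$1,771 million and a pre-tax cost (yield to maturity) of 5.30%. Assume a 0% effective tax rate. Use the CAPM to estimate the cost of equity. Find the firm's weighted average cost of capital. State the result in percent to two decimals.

7.34%

Cost of equity via CAPM: Re = 3.2% + 1.16 × 5.1% = 9.1160%.
Total capital V = 2026 + 1771 = 3797.
Equity: weight = 2026/3797 = 0.5336; cost = 9.116%.
Debt: weight = 1771/3797 = 0.4664; after-tax cost = 5.3% × (1 − 0%) = 5.3000%.
WACC = 0.5336 × 9.1160% + 0.4664 × 5.3000% = 7.3361%.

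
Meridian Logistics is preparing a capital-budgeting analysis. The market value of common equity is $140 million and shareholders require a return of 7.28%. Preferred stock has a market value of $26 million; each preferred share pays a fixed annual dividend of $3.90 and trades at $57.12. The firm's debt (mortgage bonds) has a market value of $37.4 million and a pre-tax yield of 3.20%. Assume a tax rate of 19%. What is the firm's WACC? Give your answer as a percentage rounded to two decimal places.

6.36%

Cost of preferred: Rp = 3.9 / 57.12 = 6.8277%.
Total capital V = 140 + 26 + 37.4 = 203.4.
Equity: weight = 140/203.4 = 0.6883; cost = 7.28%.
Preferred: weight = 26/203.4 = 0.1278; cost = 6.8277%.
Mortgage bonds: weight = 37.4/203.4 = 0.1839; after-tax cost = 3.2% × (1 − 19%) = 2.5920%.
WACC = 0.6883 × 7.2800% + 0.1278 × 6.8277% + 0.1839 × 2.5920% = 6.3602%.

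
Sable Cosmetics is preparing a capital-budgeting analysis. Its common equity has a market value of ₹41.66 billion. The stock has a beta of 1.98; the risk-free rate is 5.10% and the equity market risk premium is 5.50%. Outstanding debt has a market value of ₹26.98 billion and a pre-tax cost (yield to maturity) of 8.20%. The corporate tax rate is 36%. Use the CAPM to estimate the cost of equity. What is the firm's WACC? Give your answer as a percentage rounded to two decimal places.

Cost of equity via CAPM: Re = 5.1% + 1.98 × 5.5% = 15.9900%.
Total capital V = 41.66 + 26.98 = 68.64.
Equity: weight = 41.66/68.64 = 0.6069; cost = 15.99%.
Debt: weight = 26.98/68.64 = 0.3931; after-tax cost = 8.2% × (1 − 36%) = 5.2480%.
WACC = 0.6069 × 15.9900% + 0.3931 × 5.2480% = 11.7677%.

11.77%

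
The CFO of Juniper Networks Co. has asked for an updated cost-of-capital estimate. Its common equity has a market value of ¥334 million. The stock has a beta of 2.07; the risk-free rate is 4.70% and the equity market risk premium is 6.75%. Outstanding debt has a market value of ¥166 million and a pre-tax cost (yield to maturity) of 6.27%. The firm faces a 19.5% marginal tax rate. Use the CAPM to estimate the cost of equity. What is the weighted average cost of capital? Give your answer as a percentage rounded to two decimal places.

Cost of equity via CAPM: Re = 4.7% + 2.07 × 6.75% = 18.6725%.
Total capital V = 334 + 166 = 500.
Equity: weight = 334/500 = 0.6680; cost = 18.6725%.
Debt: weight = 166/500 = 0.3320; after-tax cost = 6.27% × (1 − 19.5%) = 5.0473%.
WACC = 0.6680 × 18.6725% + 0.3320 × 5.0473% = 14.1490%.

14.15%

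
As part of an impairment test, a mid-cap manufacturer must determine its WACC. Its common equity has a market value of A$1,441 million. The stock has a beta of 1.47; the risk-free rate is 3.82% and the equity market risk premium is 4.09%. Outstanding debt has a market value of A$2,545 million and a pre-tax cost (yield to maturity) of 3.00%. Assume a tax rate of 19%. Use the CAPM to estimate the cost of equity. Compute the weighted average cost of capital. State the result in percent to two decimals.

Cost of equity via CAPM: Re = 3.82% + 1.47 × 4.09% = 9.8323%.
Total capital V = 1441 + 2545 = 3986.
Equity: weight = 1441/3986 = 0.3615; cost = 9.8323%.
Debt: weight = 2545/3986 = 0.6385; after-tax cost = 3% × (1 − 19%) = 2.4300%.
WACC = 0.3615 × 9.8323% + 0.6385 × 2.4300% = 5.1060%.

5.11%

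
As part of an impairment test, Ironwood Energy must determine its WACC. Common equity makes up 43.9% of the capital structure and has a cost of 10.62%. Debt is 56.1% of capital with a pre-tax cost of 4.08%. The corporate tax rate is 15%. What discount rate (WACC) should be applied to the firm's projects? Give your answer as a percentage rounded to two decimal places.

After-tax cost of debt = 4.08% × (1 − 15%) = 3.4680%.
WACC = 0.439 × 10.6200% + 0.561 × 3.4680% = 6.6077%.

6.61%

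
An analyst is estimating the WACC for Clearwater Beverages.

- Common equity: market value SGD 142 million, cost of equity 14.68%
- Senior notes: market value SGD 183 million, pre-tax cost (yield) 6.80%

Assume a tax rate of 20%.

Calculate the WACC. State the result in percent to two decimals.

9.48%

Total capital V = 142 + 183 = 325.
Equity: weight = 142/325 = 0.4369; cost = 14.68%.
Senior notes: weight = 183/325 = 0.5631; after-tax cost = 6.8% × (1 − 20%) = 5.4400%.
WACC = 0.4369 × 14.6800% + 0.5631 × 5.4400% = 9.4772%.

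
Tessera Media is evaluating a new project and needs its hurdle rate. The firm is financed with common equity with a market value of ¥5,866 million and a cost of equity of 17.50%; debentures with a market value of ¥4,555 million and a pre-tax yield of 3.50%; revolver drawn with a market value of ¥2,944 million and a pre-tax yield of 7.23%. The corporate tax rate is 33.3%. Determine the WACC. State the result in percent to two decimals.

9.54%

Total capital V = 5866 + 4555 + 2944 = 13365.
Equity: weight = 5866/13365 = 0.4389; cost = 17.5%.
Debentures: weight = 4555/13365 = 0.3408; after-tax cost = 3.5% × (1 − 33.3%) = 2.3345%.
Revolver drawn: weight = 2944/13365 = 0.2203; after-tax cost = 7.23% × (1 − 33.3%) = 4.8224%.
WACC = 0.4389 × 17.5000% + 0.3408 × 2.3345% + 0.2203 × 4.8224% = 9.5388%.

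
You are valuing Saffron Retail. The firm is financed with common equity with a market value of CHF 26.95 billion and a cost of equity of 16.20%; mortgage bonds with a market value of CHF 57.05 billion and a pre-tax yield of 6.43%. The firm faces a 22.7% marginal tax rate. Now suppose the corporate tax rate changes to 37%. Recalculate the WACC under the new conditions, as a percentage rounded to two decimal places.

7.95%

After the change:
Total capital V = 26.95 + 57.05 = 84.
Equity: weight = 26.95/84 = 0.3208; cost = 16.2%.
Mortgage bonds: weight = 57.05/84 = 0.6792; after-tax cost = 6.43% × (1 − 37%) = 4.0509%.
WACC = 0.3208 × 16.2000% + 0.6792 × 4.0509% = 7.9487%.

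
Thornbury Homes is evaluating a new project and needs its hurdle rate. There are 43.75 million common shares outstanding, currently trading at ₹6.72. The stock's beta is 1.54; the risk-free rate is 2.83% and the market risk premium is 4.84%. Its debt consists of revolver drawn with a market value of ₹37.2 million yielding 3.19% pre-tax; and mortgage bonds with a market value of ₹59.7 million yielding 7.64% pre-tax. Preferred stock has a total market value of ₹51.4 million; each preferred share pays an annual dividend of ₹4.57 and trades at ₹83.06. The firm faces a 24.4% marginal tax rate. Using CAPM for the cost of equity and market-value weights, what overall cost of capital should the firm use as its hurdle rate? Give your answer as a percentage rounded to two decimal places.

8.46%

Cost of equity via CAPM: Re = 2.83% + 1.54 × 4.84% = 10.2836%.
Cost of preferred: Rp = 4.57 / 83.06 = 5.5020%.
Market value of equity E = 6.72 × 43.75m = 294m.
Total capital V = 294 + 51.4 + 37.2 + 59.7 = 442.3.
Equity: weight = 294/442.3 = 0.6647; cost = 10.2836%.
Preferred: weight = 51.4/442.3 = 0.1162; cost = 5.502%.
Revolver drawn: weight = 37.2/442.3 = 0.0841; after-tax cost = 3.19% × (1 − 24.4%) = 2.4116%.
Mortgage bonds: weight = 59.7/442.3 = 0.1350; after-tax cost = 7.64% × (1 − 24.4%) = 5.7758%.
WACC = 0.6647 × 10.2836% + 0.1162 × 5.5020% + 0.0841 × 2.4116% + 0.1350 × 5.7758% = 8.4574%.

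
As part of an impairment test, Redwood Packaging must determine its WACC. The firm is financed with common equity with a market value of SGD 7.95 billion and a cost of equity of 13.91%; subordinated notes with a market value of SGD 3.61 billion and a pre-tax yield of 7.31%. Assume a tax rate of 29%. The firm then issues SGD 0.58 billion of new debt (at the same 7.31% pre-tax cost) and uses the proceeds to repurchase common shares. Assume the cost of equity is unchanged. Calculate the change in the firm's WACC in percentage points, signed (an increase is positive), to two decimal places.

Current WACC:
Total capital V = 7.95 + 3.61 = 11.56.
Equity: weight = 7.95/11.56 = 0.6877; cost = 13.91%.
Subordinated notes: weight = 3.61/11.56 = 0.3123; after-tax cost = 7.31% × (1 − 29%) = 5.1901%.
WACC = 0.6877 × 13.9100% + 0.3123 × 5.1901% = 11.1869%.
After the change:
Total capital V = 7.37 + 4.19 = 11.56.
Equity: weight = 7.37/11.56 = 0.6375; cost = 13.91%.
Subordinated notes: weight = 4.19/11.56 = 0.3625; after-tax cost = 7.31% × (1 − 29%) = 5.1901%.
WACC = 0.6375 × 13.9100% + 0.3625 × 5.1901% = 10.7494%.
Change in WACC = 10.7494% − 11.1869% = -0.4375 pp.

-0.44 pp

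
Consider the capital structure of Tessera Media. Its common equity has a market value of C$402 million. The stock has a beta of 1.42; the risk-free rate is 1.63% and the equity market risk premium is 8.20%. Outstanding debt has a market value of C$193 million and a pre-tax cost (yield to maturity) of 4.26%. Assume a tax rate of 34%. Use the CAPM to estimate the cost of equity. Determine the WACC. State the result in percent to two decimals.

Cost of equity via CAPM: Re = 1.63% + 1.42 × 8.2% = 13.2740%.
Total capital V = 402 + 193 = 595.
Equity: weight = 402/595 = 0.6756; cost = 13.274%.
Debt: weight = 193/595 = 0.3244; after-tax cost = 4.26% × (1 − 34%) = 2.8116%.
WACC = 0.6756 × 13.2740% + 0.3244 × 2.8116% = 9.8803%.

9.88%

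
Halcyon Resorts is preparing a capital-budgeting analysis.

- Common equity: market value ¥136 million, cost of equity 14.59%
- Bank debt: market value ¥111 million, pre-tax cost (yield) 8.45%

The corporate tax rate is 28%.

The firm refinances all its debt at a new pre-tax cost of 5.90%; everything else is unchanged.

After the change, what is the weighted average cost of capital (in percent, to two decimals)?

After the change:
Total capital V = 136 + 111 = 247.
Equity: weight = 136/247 = 0.5506; cost = 14.59%.
Bank debt: weight = 111/247 = 0.4494; after-tax cost = 5.9% × (1 − 28%) = 4.2480%.
WACC = 0.5506 × 14.5900% + 0.4494 × 4.2480% = 9.9424%.

9.94%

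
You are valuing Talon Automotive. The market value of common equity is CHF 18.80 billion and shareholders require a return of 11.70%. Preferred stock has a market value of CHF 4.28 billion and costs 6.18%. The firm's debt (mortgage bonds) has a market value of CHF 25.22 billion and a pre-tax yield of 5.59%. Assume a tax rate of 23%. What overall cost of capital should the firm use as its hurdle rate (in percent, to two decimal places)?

7.35%

Total capital V = 18.8 + 4.28 + 25.22 = 48.3.
Equity: weight = 18.8/48.3 = 0.3892; cost = 11.7%.
Preferred: weight = 4.28/48.3 = 0.0886; cost = 6.18%.
Mortgage bonds: weight = 25.22/48.3 = 0.5222; after-tax cost = 5.59% × (1 − 23%) = 4.3043%.
WACC = 0.3892 × 11.7000% + 0.0886 × 6.1800% + 0.5222 × 4.3043% = 7.3492%.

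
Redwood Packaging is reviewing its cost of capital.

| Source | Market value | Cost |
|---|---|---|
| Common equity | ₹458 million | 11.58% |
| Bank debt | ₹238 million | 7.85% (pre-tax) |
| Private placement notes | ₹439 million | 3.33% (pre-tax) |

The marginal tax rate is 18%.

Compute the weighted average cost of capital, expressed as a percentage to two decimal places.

7.08%

Total capital V = 458 + 238 + 439 = 1135.
Equity: weight = 458/1135 = 0.4035; cost = 11.58%.
Bank debt: weight = 238/1135 = 0.2097; after-tax cost = 7.85% × (1 − 18%) = 6.4370%.
Private placement notes: weight = 439/1135 = 0.3868; after-tax cost = 3.33% × (1 − 18%) = 2.7306%.
WACC = 0.4035 × 11.5800% + 0.2097 × 6.4370% + 0.3868 × 2.7306% = 7.0787%.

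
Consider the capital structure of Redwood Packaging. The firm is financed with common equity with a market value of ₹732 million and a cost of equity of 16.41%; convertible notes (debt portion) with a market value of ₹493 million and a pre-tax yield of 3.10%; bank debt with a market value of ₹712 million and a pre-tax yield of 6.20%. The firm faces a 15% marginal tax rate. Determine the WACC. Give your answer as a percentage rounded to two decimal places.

8.81%

Total capital V = 732 + 493 + 712 = 1937.
Equity: weight = 732/1937 = 0.3779; cost = 16.41%.
Convertible notes (debt portion): weight = 493/1937 = 0.2545; after-tax cost = 3.1% × (1 − 15%) = 2.6350%.
Bank debt: weight = 712/1937 = 0.3676; after-tax cost = 6.2% × (1 − 15%) = 5.2700%.
WACC = 0.3779 × 16.4100% + 0.2545 × 2.6350% + 0.3676 × 5.2700% = 8.8092%.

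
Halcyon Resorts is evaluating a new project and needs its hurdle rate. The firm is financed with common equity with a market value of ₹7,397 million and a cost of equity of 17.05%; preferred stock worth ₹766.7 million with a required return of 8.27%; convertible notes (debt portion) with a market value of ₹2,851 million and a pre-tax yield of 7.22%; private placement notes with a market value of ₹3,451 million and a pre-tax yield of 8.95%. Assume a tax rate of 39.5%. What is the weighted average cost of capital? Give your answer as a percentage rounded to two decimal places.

11.31%

Total capital V = 7397 + 766.7 + 2851 + 3451 = 14465.7.
Equity: weight = 7397/14465.7 = 0.5113; cost = 17.05%.
Preferred: weight = 766.7/14465.7 = 0.0530; cost = 8.27%.
Convertible notes (debt portion): weight = 2851/14465.7 = 0.1971; after-tax cost = 7.22% × (1 − 39.5%) = 4.3681%.
Private placement notes: weight = 3451/14465.7 = 0.2386; after-tax cost = 8.95% × (1 − 39.5%) = 5.4147%.
WACC = 0.5113 × 17.0500% + 0.0530 × 8.2700% + 0.1971 × 4.3681% + 0.2386 × 5.4147% = 11.3095%.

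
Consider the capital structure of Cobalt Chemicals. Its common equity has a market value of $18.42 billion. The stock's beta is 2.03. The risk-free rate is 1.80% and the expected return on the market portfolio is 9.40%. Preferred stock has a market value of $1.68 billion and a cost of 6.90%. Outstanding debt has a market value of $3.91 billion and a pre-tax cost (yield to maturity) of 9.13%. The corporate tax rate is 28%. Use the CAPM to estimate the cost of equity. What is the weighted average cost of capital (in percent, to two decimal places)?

14.77%

Market risk premium = 9.4% − 1.8% = 7.6%.
Cost of equity via CAPM: Re = 1.8% + 2.03 × 7.6% = 17.2280%.
Total capital V = 18.42 + 1.68 + 3.91 = 24.01.
Equity: weight = 18.42/24.01 = 0.7672; cost = 17.228%.
Preferred: weight = 1.68/24.01 = 0.0700; cost = 6.9%.
Debt: weight = 3.91/24.01 = 0.1628; after-tax cost = 9.13% × (1 − 28%) = 6.5736%.
WACC = 0.7672 × 17.2280% + 0.0700 × 6.9000% + 0.1628 × 6.5736% = 14.7703%.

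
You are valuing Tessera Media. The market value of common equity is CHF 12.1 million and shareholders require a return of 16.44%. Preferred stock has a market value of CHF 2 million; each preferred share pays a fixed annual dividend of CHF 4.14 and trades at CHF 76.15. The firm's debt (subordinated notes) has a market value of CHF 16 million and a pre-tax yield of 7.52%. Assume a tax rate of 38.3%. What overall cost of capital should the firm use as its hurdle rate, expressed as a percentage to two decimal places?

9.44%

Cost of preferred: Rp = 4.14 / 76.15 = 5.4366%.
Total capital V = 12.1 + 2 + 16 = 30.1.
Equity: weight = 12.1/30.1 = 0.4020; cost = 16.44%.
Preferred: weight = 2/30.1 = 0.0664; cost = 5.4366%.
Subordinated notes: weight = 16/30.1 = 0.5316; after-tax cost = 7.52% × (1 − 38.3%) = 4.6398%.
WACC = 0.4020 × 16.4400% + 0.0664 × 5.4366% + 0.5316 × 4.6398% = 9.4364%.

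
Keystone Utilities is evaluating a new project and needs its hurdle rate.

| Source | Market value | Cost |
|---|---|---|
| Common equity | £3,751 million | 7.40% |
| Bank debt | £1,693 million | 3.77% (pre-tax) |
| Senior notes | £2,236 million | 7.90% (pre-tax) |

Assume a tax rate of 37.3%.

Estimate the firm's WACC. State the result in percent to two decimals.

5.58%

Total capital V = 3751 + 1693 + 2236 = 7680.
Equity: weight = 3751/7680 = 0.4884; cost = 7.4%.
Bank debt: weight = 1693/7680 = 0.2204; after-tax cost = 3.77% × (1 − 37.3%) = 2.3638%.
Senior notes: weight = 2236/7680 = 0.2911; after-tax cost = 7.9% × (1 − 37.3%) = 4.9533%.
WACC = 0.4884 × 7.4000% + 0.2204 × 2.3638% + 0.2911 × 4.9533% = 5.5775%.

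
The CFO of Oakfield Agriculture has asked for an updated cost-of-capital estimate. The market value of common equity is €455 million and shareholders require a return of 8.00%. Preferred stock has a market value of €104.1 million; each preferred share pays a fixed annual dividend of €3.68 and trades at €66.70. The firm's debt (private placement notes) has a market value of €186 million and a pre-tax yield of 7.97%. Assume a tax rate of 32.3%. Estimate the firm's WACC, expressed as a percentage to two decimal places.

Cost of preferred: Rp = 3.68 / 66.7 = 5.5172%.
Total capital V = 455 + 104.1 + 186 = 745.1.
Equity: weight = 455/745.1 = 0.6107; cost = 8%.
Preferred: weight = 104.1/745.1 = 0.1397; cost = 5.5172%.
Private placement notes: weight = 186/745.1 = 0.2496; after-tax cost = 7.97% × (1 − 32.3%) = 5.3957%.
WACC = 0.6107 × 8.0000% + 0.1397 × 5.5172% + 0.2496 × 5.3957% = 7.0030%.

7.00%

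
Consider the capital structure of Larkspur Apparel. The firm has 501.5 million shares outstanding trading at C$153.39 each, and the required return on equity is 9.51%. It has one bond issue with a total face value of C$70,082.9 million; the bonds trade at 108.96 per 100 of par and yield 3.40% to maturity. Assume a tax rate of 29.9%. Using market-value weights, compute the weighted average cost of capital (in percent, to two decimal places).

5.96%

Market value of equity E = 153.39 × 501.5m = 76925.085m. Market value of debt D = 70082.9m × 108.96/100 = 76362.32784m.
Total capital V = 76925.085 + 76362.32784 = 153287.41284.
Equity: weight = 76925.085/153287.41284 = 0.5018; cost = 9.51%.
Bonds outstanding: weight = 76362.32784/153287.41284 = 0.4982; after-tax cost = 3.4% × (1 − 29.9%) = 2.3834%.
WACC = 0.5018 × 9.5100% + 0.4982 × 2.3834% = 5.9598%.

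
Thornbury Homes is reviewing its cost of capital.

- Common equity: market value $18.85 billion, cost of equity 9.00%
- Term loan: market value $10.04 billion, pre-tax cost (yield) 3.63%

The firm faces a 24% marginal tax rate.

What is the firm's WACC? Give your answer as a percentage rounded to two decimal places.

6.83%

Total capital V = 18.85 + 10.04 = 28.89.
Equity: weight = 18.85/28.89 = 0.6525; cost = 9%.
Term loan: weight = 10.04/28.89 = 0.3475; after-tax cost = 3.63% × (1 − 24%) = 2.7588%.
WACC = 0.6525 × 9.0000% + 0.3475 × 2.7588% = 6.8310%.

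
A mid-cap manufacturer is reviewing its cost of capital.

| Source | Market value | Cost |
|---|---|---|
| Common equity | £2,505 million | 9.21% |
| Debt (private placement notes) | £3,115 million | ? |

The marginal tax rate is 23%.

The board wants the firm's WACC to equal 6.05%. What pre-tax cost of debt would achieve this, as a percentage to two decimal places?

4.56%

Total capital V = 2505 + 3115 = 5620.
Equity weight = 2505/5620 = 0.4457.
Private placement notes weight = 3115/5620 = 0.5543.
Equity contribution = 0.4457 × 9.21% = 4.1052%.
Remaining for debt = 6.05% − 4.1052% = 1.9448%.
Rd × (1 − 23%) × 0.5543 = 1.9448%  ⇒  Rd = 4.5569%.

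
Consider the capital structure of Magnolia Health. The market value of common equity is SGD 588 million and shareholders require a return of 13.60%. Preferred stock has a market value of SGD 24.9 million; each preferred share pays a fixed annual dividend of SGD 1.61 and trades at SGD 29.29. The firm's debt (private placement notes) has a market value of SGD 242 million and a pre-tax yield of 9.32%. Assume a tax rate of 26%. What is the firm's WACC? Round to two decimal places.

11.47%

Cost of preferred: Rp = 1.61 / 29.29 = 5.4968%.
Total capital V = 588 + 24.9 + 242 = 854.9.
Equity: weight = 588/854.9 = 0.6878; cost = 13.6%.
Preferred: weight = 24.9/854.9 = 0.0291; cost = 5.4968%.
Private placement notes: weight = 242/854.9 = 0.2831; after-tax cost = 9.32% × (1 − 26%) = 6.8968%.
WACC = 0.6878 × 13.6000% + 0.0291 × 5.4968% + 0.2831 × 6.8968% = 11.4665%.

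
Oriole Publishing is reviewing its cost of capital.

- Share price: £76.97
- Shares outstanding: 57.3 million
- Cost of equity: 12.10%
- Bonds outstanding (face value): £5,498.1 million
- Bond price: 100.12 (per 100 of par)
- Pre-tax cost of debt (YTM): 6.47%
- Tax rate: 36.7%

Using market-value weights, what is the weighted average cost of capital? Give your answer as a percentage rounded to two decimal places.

Market value of equity E = 76.97 × 57.3m = 4410.381m. Market value of debt D = 5498.1m × 100.12/100 = 5504.69772m.
Total capital V = 4410.381 + 5504.69772 = 9915.07872.
Equity: weight = 4410.381/9915.07872 = 0.4448; cost = 12.1%.
Bonds outstanding: weight = 5504.69772/9915.07872 = 0.5552; after-tax cost = 6.47% × (1 − 36.7%) = 4.0955%.
WACC = 0.4448 × 12.1000% + 0.5552 × 4.0955% = 7.6560%.

7.66%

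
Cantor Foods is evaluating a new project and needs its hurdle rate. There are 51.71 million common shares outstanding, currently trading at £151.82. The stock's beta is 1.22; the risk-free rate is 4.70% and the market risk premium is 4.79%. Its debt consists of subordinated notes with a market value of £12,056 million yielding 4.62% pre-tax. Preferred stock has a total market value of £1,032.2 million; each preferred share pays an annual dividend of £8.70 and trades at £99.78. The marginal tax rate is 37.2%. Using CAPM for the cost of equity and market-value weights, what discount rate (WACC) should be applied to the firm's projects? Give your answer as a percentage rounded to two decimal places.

6.05%

Cost of equity via CAPM: Re = 4.7% + 1.22 × 4.79% = 10.5438%.
Cost of preferred: Rp = 8.7 / 99.78 = 8.7192%.
Market value of equity E = 151.82 × 51.71m = 7850.6122m.
Total capital V = 7850.6122 + 1032.2 + 12056 = 20938.8122.
Equity: weight = 7850.6122/20938.8122 = 0.3749; cost = 10.5438%.
Preferred: weight = 1032.2/20938.8122 = 0.0493; cost = 8.7192%.
Subordinated notes: weight = 12056/20938.8122 = 0.5758; after-tax cost = 4.62% × (1 − 37.2%) = 2.9014%.
WACC = 0.3749 × 10.5438% + 0.0493 × 8.7192% + 0.5758 × 2.9014% = 6.0535%.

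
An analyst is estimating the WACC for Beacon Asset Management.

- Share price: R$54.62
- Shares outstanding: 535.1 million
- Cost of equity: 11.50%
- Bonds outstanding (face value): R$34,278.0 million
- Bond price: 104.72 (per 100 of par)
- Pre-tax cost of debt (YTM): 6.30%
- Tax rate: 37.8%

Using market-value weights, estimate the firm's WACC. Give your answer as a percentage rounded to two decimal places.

Market value of equity E = 54.62 × 535.1m = 29227.162m. Market value of debt D = 34278m × 104.72/100 = 35895.9216m.
Total capital V = 29227.162 + 35895.9216 = 65123.0836.
Equity: weight = 29227.162/65123.0836 = 0.4488; cost = 11.5%.
Bonds outstanding: weight = 35895.9216/65123.0836 = 0.5512; after-tax cost = 6.3% × (1 − 37.8%) = 3.9186%.
WACC = 0.4488 × 11.5000% + 0.5512 × 3.9186% = 7.3211%.

7.32%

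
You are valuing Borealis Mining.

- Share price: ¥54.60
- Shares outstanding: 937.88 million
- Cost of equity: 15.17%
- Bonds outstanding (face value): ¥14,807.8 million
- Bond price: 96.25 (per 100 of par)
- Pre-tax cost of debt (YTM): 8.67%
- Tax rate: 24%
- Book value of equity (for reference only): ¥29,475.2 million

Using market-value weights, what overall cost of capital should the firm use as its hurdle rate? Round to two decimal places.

Market value of equity E = 54.6 × 937.88m = 51208.248m. Market value of debt D = 14807.8m × 96.25/100 = 14252.5075m.
Total capital V = 51208.248 + 14252.5075 = 65460.7555.
Equity: weight = 51208.248/65460.7555 = 0.7823; cost = 15.17%.
Bonds outstanding: weight = 14252.5075/65460.7555 = 0.2177; after-tax cost = 8.67% × (1 − 24%) = 6.5892%.
WACC = 0.7823 × 15.1700% + 0.2177 × 6.5892% = 13.3017%.

13.30%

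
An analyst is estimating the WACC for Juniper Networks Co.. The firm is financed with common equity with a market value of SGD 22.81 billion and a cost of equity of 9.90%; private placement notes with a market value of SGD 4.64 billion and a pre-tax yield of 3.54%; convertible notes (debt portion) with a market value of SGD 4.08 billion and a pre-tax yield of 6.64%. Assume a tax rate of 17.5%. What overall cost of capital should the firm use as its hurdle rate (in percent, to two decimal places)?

8.30%

Total capital V = 22.81 + 4.64 + 4.08 = 31.53.
Equity: weight = 22.81/31.53 = 0.7234; cost = 9.9%.
Private placement notes: weight = 4.64/31.53 = 0.1472; after-tax cost = 3.54% × (1 − 17.5%) = 2.9205%.
Convertible notes (debt portion): weight = 4.08/31.53 = 0.1294; after-tax cost = 6.64% × (1 − 17.5%) = 5.4780%.
WACC = 0.7234 × 9.9000% + 0.1472 × 2.9205% + 0.1294 × 5.4780% = 8.3007%.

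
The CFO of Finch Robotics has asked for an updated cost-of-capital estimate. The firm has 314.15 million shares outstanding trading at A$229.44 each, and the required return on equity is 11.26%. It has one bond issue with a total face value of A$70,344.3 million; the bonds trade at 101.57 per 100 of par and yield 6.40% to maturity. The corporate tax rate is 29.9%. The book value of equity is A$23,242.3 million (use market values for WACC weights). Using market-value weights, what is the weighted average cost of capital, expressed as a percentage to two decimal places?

7.89%

Market value of equity E = 229.44 × 314.15m = 72078.576m. Market value of debt D = 70344.3m × 101.57/100 = 71448.70551m.
Total capital V = 72078.576 + 71448.70551 = 143527.28151.
Equity: weight = 72078.576/143527.28151 = 0.5022; cost = 11.26%.
Bonds outstanding: weight = 71448.70551/143527.28151 = 0.4978; after-tax cost = 6.4% × (1 − 29.9%) = 4.4864%.
WACC = 0.5022 × 11.2600% + 0.4978 × 4.4864% = 7.8881%.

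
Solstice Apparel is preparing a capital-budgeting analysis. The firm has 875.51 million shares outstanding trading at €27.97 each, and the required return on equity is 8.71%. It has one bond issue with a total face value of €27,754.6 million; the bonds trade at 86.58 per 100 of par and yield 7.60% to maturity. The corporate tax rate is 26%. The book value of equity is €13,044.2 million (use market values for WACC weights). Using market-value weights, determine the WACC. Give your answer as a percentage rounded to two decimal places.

7.18%

Market value of equity E = 27.97 × 875.51m = 24488.0147m. Market value of debt D = 27754.6m × 86.58/100 = 24029.93268m.
Total capital V = 24488.0147 + 24029.93268 = 48517.94738.
Equity: weight = 24488.0147/48517.94738 = 0.5047; cost = 8.71%.
Bonds outstanding: weight = 24029.93268/48517.94738 = 0.4953; after-tax cost = 7.6% × (1 − 26%) = 5.6240%.
WACC = 0.5047 × 8.7100% + 0.4953 × 5.6240% = 7.1816%.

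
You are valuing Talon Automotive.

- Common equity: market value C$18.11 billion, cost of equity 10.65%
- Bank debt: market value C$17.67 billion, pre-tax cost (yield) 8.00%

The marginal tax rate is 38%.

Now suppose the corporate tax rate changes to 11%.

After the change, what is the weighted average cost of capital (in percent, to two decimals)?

8.91%

After the change:
Total capital V = 18.11 + 17.67 = 35.78.
Equity: weight = 18.11/35.78 = 0.5061; cost = 10.65%.
Bank debt: weight = 17.67/35.78 = 0.4939; after-tax cost = 8% × (1 − 11%) = 7.1200%.
WACC = 0.5061 × 10.6500% + 0.4939 × 7.1200% = 8.9067%.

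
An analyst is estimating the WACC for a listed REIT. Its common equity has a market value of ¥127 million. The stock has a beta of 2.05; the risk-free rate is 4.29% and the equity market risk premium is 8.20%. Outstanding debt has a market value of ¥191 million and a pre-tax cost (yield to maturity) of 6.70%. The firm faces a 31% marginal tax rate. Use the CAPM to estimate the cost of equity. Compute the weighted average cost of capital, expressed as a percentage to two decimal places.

Cost of equity via CAPM: Re = 4.29% + 2.05 × 8.2% = 21.1000%.
Total capital V = 127 + 191 = 318.
Equity: weight = 127/318 = 0.3994; cost = 21.1%.
Debt: weight = 191/318 = 0.6006; after-tax cost = 6.7% × (1 − 31%) = 4.6230%.
WACC = 0.3994 × 21.1000% + 0.6006 × 4.6230% = 11.2034%.

11.20%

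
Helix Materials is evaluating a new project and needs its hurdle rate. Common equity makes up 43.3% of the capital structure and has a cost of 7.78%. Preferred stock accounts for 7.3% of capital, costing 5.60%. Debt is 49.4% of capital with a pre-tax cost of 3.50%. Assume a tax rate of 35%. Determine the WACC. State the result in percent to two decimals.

After-tax cost of debt = 3.5% × (1 − 35%) = 2.2750%.
WACC = 0.433 × 7.7800% + 0.073 × 5.6000% + 0.494 × 2.2750% = 4.9014%.

4.90%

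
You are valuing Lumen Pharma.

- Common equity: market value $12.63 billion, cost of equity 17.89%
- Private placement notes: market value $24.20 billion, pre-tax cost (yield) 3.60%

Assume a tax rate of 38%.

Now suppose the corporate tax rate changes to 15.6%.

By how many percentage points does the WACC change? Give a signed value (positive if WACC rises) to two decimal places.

+0.53 pp

Current WACC:
Total capital V = 12.63 + 24.2 = 36.83.
Equity: weight = 12.63/36.83 = 0.3429; cost = 17.89%.
Private placement notes: weight = 24.2/36.83 = 0.6571; after-tax cost = 3.6% × (1 − 38%) = 2.2320%.
WACC = 0.3429 × 17.8900% + 0.6571 × 2.2320% = 7.6016%.
After the change:
Total capital V = 12.63 + 24.2 = 36.83.
Equity: weight = 12.63/36.83 = 0.3429; cost = 17.89%.
Private placement notes: weight = 24.2/36.83 = 0.6571; after-tax cost = 3.6% × (1 − 15.6%) = 3.0384%.
WACC = 0.3429 × 17.8900% + 0.6571 × 3.0384% = 8.1314%.
Change in WACC = 8.1314% − 7.6016% = 0.5299 pp.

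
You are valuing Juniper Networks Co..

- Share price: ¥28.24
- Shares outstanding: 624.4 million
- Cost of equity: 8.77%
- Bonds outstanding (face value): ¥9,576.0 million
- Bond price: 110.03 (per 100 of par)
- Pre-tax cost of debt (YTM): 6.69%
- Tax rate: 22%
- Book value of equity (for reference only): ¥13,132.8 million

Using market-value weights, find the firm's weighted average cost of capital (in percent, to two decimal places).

Market value of equity E = 28.24 × 624.4m = 17633.056m. Market value of debt D = 9576m × 110.03/100 = 10536.4728m.
Total capital V = 17633.056 + 10536.4728 = 28169.5288.
Equity: weight = 17633.056/28169.5288 = 0.6260; cost = 8.77%.
Bonds outstanding: weight = 10536.4728/28169.5288 = 0.3740; after-tax cost = 6.69% × (1 − 22%) = 5.2182%.
WACC = 0.6260 × 8.7700% + 0.3740 × 5.2182% = 7.4415%.

7.44%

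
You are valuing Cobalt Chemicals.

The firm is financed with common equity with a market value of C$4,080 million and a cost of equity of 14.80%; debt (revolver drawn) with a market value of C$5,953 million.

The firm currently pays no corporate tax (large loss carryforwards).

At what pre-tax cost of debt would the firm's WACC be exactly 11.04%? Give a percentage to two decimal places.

8.46%

Total capital V = 4080 + 5953 = 10033.
Equity weight = 4080/10033 = 0.4067.
Revolver drawn weight = 5953/10033 = 0.5933.
Equity contribution = 0.4067 × 14.8% = 6.0185%.
Remaining for debt = 11.04% − 6.0185% = 5.0215%.
Rd × (1 − 0%) × 0.5933 = 5.0215%  ⇒  Rd = 8.4630%.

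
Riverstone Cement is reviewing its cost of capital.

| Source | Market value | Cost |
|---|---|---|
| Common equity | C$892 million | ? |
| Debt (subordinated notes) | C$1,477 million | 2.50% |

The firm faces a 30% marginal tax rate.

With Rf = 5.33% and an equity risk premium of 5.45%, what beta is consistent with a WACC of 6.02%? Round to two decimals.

Total capital V = 892 + 1477 = 2369.
Equity weight = 892/2369 = 0.3765.
Subordinated notes weight = 1477/2369 = 0.6235.
Debt contribution = 0.6235 × 2.5% × (1 − 30%) = 1.0911%.
Required equity contribution = 6.02% − 1.0911% = 4.9289%  ⇒  Re = 13.0904%.
CAPM: 13.0904% = 5.33% + β × 5.45%  ⇒  β = 1.4239.

1.42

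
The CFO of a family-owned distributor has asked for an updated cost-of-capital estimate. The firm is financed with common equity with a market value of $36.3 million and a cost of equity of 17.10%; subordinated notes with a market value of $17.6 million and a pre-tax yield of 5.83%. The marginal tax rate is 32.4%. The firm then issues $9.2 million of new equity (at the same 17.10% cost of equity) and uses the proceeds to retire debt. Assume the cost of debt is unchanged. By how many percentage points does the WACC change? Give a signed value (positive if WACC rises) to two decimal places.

Current WACC:
Total capital V = 36.3 + 17.6 = 53.9.
Equity: weight = 36.3/53.9 = 0.6735; cost = 17.1%.
Subordinated notes: weight = 17.6/53.9 = 0.3265; after-tax cost = 5.83% × (1 − 32.4%) = 3.9411%.
WACC = 0.6735 × 17.1000% + 0.3265 × 3.9411% = 12.8032%.
After the change:
Total capital V = 45.5 + 8.4 = 53.9.
Equity: weight = 45.5/53.9 = 0.8442; cost = 17.1%.
Subordinated notes: weight = 8.4/53.9 = 0.1558; after-tax cost = 5.83% × (1 − 32.4%) = 3.9411%.
WACC = 0.8442 × 17.1000% + 0.1558 × 3.9411% = 15.0493%.
Change in WACC = 15.0493% − 12.8032% = 2.2460 pp.

+2.25 pp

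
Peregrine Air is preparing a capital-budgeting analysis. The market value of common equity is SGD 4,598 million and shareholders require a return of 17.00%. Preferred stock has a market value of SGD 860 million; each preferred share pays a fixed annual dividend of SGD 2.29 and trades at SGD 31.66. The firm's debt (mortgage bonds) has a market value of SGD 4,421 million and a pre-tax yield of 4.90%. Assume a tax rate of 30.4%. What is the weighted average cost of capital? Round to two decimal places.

Cost of preferred: Rp = 2.29 / 31.66 = 7.2331%.
Total capital V = 4598 + 860 + 4421 = 9879.
Equity: weight = 4598/9879 = 0.4654; cost = 17%.
Preferred: weight = 860/9879 = 0.0871; cost = 7.2331%.
Mortgage bonds: weight = 4421/9879 = 0.4475; after-tax cost = 4.9% × (1 − 30.4%) = 3.4104%.
WACC = 0.4654 × 17.0000% + 0.0871 × 7.2331% + 0.4475 × 3.4104% = 10.0682%.

10.07%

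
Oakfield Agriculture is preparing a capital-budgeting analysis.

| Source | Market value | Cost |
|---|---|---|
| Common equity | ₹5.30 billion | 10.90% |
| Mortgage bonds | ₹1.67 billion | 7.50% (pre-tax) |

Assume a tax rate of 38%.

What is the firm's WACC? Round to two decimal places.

Total capital V = 5.3 + 1.67 = 6.97.
Equity: weight = 5.3/6.97 = 0.7604; cost = 10.9%.
Mortgage bonds: weight = 1.67/6.97 = 0.2396; after-tax cost = 7.5% × (1 − 38%) = 4.6500%.
WACC = 0.7604 × 10.9000% + 0.2396 × 4.6500% = 9.4025%.

9.40%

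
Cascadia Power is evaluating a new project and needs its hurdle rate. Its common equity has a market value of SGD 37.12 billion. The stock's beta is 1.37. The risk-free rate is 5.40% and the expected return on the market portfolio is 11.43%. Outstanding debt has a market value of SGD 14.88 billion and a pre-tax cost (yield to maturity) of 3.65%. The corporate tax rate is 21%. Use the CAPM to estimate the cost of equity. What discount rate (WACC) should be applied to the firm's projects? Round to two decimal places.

Market risk premium = 11.43% − 5.4% = 6.03%.
Cost of equity via CAPM: Re = 5.4% + 1.37 × 6.03% = 13.6611%.
Total capital V = 37.12 + 14.88 = 52.
Equity: weight = 37.12/52 = 0.7138; cost = 13.6611%.
Debt: weight = 14.88/52 = 0.2862; after-tax cost = 3.65% × (1 − 21%) = 2.8835%.
WACC = 0.7138 × 13.6611% + 0.2862 × 2.8835% = 10.5770%.

10.58%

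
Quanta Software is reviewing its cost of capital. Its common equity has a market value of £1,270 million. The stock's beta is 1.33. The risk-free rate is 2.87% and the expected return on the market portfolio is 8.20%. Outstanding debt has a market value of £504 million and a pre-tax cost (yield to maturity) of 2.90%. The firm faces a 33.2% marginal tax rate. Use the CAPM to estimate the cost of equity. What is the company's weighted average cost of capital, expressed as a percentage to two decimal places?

Market risk premium = 8.2% − 2.87% = 5.33%.
Cost of equity via CAPM: Re = 2.87% + 1.33 × 5.33% = 9.9589%.
Total capital V = 1270 + 504 = 1774.
Equity: weight = 1270/1774 = 0.7159; cost = 9.9589%.
Debt: weight = 504/1774 = 0.2841; after-tax cost = 2.9% × (1 − 33.2%) = 1.9372%.
WACC = 0.7159 × 9.9589% + 0.2841 × 1.9372% = 7.6799%.

7.68%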